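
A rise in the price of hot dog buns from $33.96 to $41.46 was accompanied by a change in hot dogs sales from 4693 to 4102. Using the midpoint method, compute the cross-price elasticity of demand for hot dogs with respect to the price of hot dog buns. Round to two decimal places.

%ΔQ_x = (4102 − 4693)/[(4693+4102)/2] = -591/4397.5 ≈ -0.1344.
%ΔP_y = (41.46 − 33.96)/[(33.96+41.46)/2] ≈ 0.1989.
E_xy = -0.1344/0.1989 ≈ -0.68.
E_xy < 0, so hot dogs and hot dog buns are complements.

-0.68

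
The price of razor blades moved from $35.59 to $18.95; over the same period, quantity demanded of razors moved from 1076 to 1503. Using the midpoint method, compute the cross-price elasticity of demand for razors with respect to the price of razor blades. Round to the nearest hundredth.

%ΔQ_x = (1503 − 1076)/[(1076+1503)/2] = 427/1289.5 ≈ 0.3311.
%ΔP_y = (18.95 − 35.59)/[(35.59+18.95)/2] ≈ -0.6102.
E_xy = 0.3311/-0.6102 ≈ -0.54.
E_xy < 0, so razors and razor blades are complements.

-0.54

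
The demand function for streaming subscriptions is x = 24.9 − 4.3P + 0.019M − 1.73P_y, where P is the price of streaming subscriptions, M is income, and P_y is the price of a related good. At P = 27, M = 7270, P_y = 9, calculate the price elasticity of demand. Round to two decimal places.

First evaluate x: 24.9 − 4.3(27) + 0.019(7270) − 1.73(9) = 24.9 − 116.1 + 138.13 − 15.57 = 31.36.
∂x/∂P = −4.3, so E_p = (−4.3)·(27/31.36) ≈ -3.70.
|E_p| > 1: demand is elastic.

-3.70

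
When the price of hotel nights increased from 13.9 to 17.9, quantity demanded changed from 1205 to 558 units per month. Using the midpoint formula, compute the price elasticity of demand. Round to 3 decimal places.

%ΔQ = (558 − 1205)/[(1205 + 558)/2] = -647/881.5 ≈ -0.7340.
%ΔP = (17.9 − 13.9)/[(13.9 + 17.9)/2] = 4/15.9 ≈ 0.2516.
Arc elasticity E = %ΔQ/%ΔP ≈ -0.7340/0.2516 ≈ -2.918.
|E| > 1: demand is elastic over this range.

-2.918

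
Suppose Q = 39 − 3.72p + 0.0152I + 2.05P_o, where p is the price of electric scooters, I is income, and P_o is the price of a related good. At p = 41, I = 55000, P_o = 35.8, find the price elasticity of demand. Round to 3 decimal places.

-0.192

Evaluating quantity at (p, I, P_o) gives Q = 39 − 3.72(41) + 0.0152(55000) + 2.05(35.8) = 39 − 152.52 + 836 + 73.39 = 795.87.
∂Q/∂p = −3.72, so E_p = (−3.72)·(41/795.87) ≈ -0.192.
|E_p| < 1: demand is inelastic.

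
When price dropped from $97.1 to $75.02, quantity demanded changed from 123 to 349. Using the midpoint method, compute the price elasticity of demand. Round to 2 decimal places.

-3.73

%ΔQ = (349 − 123)/[(123 + 349)/2] = 226/236 ≈ 0.9576.
%Δp = (75.02 − 97.1)/[(97.1 + 75.02)/2] = -22.08/86.06 ≈ -0.2566.
Arc elasticity E = %ΔQ/%Δp ≈ 0.9576/-0.2566 ≈ -3.73.
|E| > 1: demand is elastic over this range.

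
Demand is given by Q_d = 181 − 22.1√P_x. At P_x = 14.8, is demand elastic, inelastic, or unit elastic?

inelastic

At P_x = 14.8, Q_d = 95.9796.
dQ_d/dP_x = −22.1/(2√P_x) = −22.1/(2·3.8471).
Point elasticity E = (dQ_d/dP_x)·(P_x/Q_d) = -2.8723 × 14.8/95.9796 ≈ -0.443.
|E| ≈ 0.443 < 1, so demand is inelastic.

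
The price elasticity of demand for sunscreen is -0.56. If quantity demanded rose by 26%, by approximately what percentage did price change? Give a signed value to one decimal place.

%ΔQ ≈ E × %ΔP ⇒ %ΔP = %ΔQ / E = (26%)/(-0.56) ≈ -46.4%.

-46.4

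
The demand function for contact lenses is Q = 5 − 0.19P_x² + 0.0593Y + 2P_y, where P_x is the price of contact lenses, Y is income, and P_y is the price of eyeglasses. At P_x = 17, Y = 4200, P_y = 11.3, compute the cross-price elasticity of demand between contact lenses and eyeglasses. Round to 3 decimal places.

At the given point, Q = 5 − 0.19(17)² + 0.0593(4200) + 2(11.3) = 5 − 54.91 + 249.06 + 22.6 = 221.75.
∂Q/∂P_y = +2, so E_xy = 2·(11.3/221.75) ≈ 0.102.
E_xy > 0: the goods are substitutes.

0.102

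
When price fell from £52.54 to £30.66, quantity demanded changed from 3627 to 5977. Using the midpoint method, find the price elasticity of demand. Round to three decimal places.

%ΔQ = (5977 − 3627)/[(3627 + 5977)/2] = 2350/4802 ≈ 0.4894.
%Δp = (30.66 − 52.54)/[(52.54 + 30.66)/2] = -21.88/41.6 ≈ -0.5260.
Arc elasticity E = %ΔQ/%Δp ≈ 0.4894/-0.5260 ≈ -0.930.
|E| < 1: demand is inelastic over this range.

-0.930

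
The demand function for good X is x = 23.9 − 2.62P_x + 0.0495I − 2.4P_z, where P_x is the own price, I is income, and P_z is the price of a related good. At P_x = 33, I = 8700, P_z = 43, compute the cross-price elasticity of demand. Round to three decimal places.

-0.390

x = 23.9 − 2.62(33) + 0.0495(8700) − 2.4(43) = 23.9 − 86.46 + 430.65 − 103.2 = 264.89.
∂x/∂P_z = −2.4, so E_xy = -2.4·(43/264.89) ≈ -0.390.
E_xy < 0: the goods are complements.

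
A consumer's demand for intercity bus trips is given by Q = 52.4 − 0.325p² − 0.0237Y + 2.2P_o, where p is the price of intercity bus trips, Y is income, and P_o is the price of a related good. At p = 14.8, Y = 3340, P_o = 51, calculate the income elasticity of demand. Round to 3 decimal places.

First evaluate Q: 52.4 − 0.325(14.8)² − 0.0237(3340) + 2.2(51) = 52.4 − 71.188 − 79.158 + 112.2 = 14.254.
∂Q/∂Y = −0.0237, so E_I = -0.0237·(3340/14.254) ≈ -5.553.
E_I < 0: inferior good.

-5.553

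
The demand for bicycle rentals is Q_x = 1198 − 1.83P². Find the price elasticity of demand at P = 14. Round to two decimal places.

-0.85

At P = 14, Q_x = 839.32.
dQ_x/dP = −2·1.83·P = −51.24.
Point elasticity E = (dQ_x/dP)·(P/Q_x) = -51.24 × 14/839.32 ≈ -0.85.
|E| < 1, so demand is inelastic at this price.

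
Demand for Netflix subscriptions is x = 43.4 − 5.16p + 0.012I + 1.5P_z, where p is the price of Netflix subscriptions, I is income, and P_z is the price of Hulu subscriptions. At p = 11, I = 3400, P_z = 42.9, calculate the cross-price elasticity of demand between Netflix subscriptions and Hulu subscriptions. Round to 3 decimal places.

0.701

x = 43.4 − 5.16(11) + 0.012(3400) + 1.5(42.9) = 43.4 − 56.76 + 40.8 + 64.35 = 91.79.
∂x/∂P_z = +1.5, so E_xy = 1.5·(42.9/91.79) ≈ 0.701.
E_xy > 0: the goods are substitutes.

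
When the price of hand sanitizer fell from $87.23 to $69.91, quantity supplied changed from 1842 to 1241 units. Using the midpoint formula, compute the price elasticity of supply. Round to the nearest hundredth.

%ΔQ = (1241 − 1842)/[(1842 + 1241)/2] = -601/1541.5 ≈ -0.3899.
%ΔP = (69.91 − 87.23)/[(87.23 + 69.91)/2] = -17.32/78.57 ≈ -0.2204.
Arc elasticity E = %ΔQ/%ΔP ≈ -0.3899/-0.2204 ≈ 1.77.
|E| > 1: supply is elastic over this range.

1.77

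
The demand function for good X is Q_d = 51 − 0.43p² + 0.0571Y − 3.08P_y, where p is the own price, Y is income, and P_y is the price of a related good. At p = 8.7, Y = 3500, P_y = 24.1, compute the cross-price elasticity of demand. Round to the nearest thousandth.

Q_d = 51 − 0.43(8.7)² + 0.0571(3500) − 3.08(24.1) = 51 − 32.5467 + 199.85 − 74.228 = 144.0753.
∂Q_d/∂P_y = −3.08, so E_xy = -3.08·(24.1/144.0753) ≈ -0.515.
E_xy < 0: the goods are complements.

-0.515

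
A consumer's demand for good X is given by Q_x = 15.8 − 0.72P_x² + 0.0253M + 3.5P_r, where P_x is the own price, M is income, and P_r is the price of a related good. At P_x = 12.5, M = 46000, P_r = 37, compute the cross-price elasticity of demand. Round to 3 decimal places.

0.108

Evaluating quantity at (P_x, M, P_r) gives Q_x = 15.8 − 0.72(12.5)² + 0.0253(46000) + 3.5(37) = 15.8 − 112.5 + 1163.8 + 129.5 = 1196.6.
∂Q_x/∂P_r = +3.5, so E_xy = 3.5·(37/1196.6) ≈ 0.108.
E_xy > 0: the goods are substitutes.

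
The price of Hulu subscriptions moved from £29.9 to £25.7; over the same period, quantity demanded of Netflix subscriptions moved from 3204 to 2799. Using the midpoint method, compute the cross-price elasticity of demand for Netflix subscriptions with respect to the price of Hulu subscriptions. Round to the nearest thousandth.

%ΔQ_x = (2799 − 3204)/[(3204+2799)/2] = -405/3001.5 ≈ -0.1349.
%ΔP_y = (25.7 − 29.9)/[(29.9+25.7)/2] ≈ -0.1511.
E_xy = -0.1349/-0.1511 ≈ 0.893.
E_xy > 0, so Netflix subscriptions and Hulu subscriptions are substitutes.

0.893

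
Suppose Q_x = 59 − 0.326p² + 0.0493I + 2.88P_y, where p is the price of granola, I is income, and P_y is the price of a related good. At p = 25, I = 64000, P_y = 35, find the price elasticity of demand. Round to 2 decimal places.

Q_x = 59 − 0.326(25)² + 0.0493(64000) + 2.88(35) = 59 − 203.75 + 3155.2 + 100.8 = 3111.25.
∂Q_x/∂p = −2·0.326·p = -16.3, so E_p = -16.3·(25/3111.25) ≈ -0.13.
|E_p| < 1: demand is inelastic.

-0.13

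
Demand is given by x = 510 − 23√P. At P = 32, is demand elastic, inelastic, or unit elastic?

At P = 32, x = 379.8924.
dx/dP = −23/(2√P) = −23/(2·5.6569).
Point elasticity E = (dx/dP)·(P/x) = -2.0329 × 32/379.8924 ≈ -0.171.
|E| ≈ 0.171 < 1, so demand is inelastic.

inelastic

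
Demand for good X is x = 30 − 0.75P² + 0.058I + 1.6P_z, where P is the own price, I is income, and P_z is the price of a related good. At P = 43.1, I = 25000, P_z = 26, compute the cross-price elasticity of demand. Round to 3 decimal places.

First evaluate x: 30 − 0.75(43.1)² + 0.058(25000) + 1.6(26) = 30 − 1393.2075 + 1450 + 41.6 = 128.3925.
∂x/∂P_z = +1.6, so E_xy = 1.6·(26/128.3925) ≈ 0.324.
E_xy > 0: the goods are substitutes.

0.324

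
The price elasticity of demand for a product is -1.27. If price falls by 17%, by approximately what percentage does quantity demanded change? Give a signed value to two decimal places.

%ΔQ ≈ E × %ΔP = (-1.27) × (-17%) = 21.59%.

21.59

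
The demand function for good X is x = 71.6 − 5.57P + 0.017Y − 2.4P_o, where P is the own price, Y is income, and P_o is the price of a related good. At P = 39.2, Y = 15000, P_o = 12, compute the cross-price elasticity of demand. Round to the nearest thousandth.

-0.362

Evaluating quantity at (P, Y, P_o) gives x = 71.6 − 5.57(39.2) + 0.017(15000) − 2.4(12) = 71.6 − 218.344 + 255 − 28.8 = 79.456.
∂x/∂P_o = −2.4, so E_xy = -2.4·(12/79.456) ≈ -0.362.
E_xy < 0: the goods are complements.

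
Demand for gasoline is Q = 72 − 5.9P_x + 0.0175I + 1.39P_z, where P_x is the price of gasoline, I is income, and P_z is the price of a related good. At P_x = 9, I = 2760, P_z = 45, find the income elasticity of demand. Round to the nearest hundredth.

0.37

Evaluating quantity at (P_x, I, P_z) gives Q = 72 − 5.9(9) + 0.0175(2760) + 1.39(45) = 72 − 53.1 + 48.3 + 62.55 = 129.75.
∂Q/∂I = +0.0175, so E_I = 0.0175·(2760/129.75) ≈ 0.37.
E_I ∈ (0,1): normal good (necessity).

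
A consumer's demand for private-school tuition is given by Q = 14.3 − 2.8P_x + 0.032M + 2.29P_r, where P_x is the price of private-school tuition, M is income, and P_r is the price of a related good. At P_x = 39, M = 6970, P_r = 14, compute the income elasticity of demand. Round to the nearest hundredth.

Q = 14.3 − 2.8(39) + 0.032(6970) + 2.29(14) = 14.3 − 109.2 + 223.04 + 32.06 = 160.2.
∂Q/∂M = +0.032, so E_I = 0.032·(6970/160.2) ≈ 1.39.
E_I > 1: normal good (luxury).

1.39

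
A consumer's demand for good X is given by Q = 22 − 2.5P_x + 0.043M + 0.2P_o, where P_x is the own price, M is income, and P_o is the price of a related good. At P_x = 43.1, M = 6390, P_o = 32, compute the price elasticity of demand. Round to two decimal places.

-0.55

Evaluating quantity at (P_x, M, P_o) gives Q = 22 − 2.5(43.1) + 0.043(6390) + 0.2(32) = 22 − 107.75 + 274.77 + 6.4 = 195.42.
∂Q/∂P_x = −2.5, so E_p = (−2.5)·(43.1/195.42) ≈ -0.55.
|E_p| < 1: demand is inelastic.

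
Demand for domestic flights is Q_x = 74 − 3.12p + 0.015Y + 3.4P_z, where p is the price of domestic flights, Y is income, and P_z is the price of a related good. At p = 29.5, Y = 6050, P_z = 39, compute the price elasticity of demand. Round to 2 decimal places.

First evaluate Q_x: 74 − 3.12(29.5) + 0.015(6050) + 3.4(39) = 74 − 92.04 + 90.75 + 132.6 = 205.31.
∂Q_x/∂p = −3.12, so E_p = (−3.12)·(29.5/205.31) ≈ -0.45.
|E_p| < 1: demand is inelastic.

-0.45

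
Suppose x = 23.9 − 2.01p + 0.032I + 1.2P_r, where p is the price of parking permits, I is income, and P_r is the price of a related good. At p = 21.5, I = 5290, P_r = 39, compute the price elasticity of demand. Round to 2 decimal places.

-0.22

Evaluating quantity at (p, I, P_r) gives x = 23.9 − 2.01(21.5) + 0.032(5290) + 1.2(39) = 23.9 − 43.215 + 169.28 + 46.8 = 196.765.
∂x/∂p = −2.01, so E_p = (−2.01)·(21.5/196.765) ≈ -0.22.
|E_p| < 1: demand is inelastic.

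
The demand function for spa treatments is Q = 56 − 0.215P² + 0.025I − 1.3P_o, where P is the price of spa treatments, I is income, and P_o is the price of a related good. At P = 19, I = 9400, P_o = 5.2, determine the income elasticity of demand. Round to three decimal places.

1.137

At the given point, Q = 56 − 0.215(19)² + 0.025(9400) − 1.3(5.2) = 56 − 77.615 + 235 − 6.76 = 206.625.
∂Q/∂I = +0.025, so E_I = 0.025·(9400/206.625) ≈ 1.137.
E_I > 1: normal good (luxury).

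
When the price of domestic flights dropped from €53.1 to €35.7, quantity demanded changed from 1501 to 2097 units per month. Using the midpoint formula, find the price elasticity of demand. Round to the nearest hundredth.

%Δq = (2097 − 1501)/[(1501 + 2097)/2] = 596/1799 ≈ 0.3313.
%Δp = (35.7 − 53.1)/[(53.1 + 35.7)/2] = -17.4/44.4 ≈ -0.3919.
Arc elasticity E = %Δq/%Δp ≈ 0.3313/-0.3919 ≈ -0.85.
|E| < 1: demand is inelastic over this range.

-0.85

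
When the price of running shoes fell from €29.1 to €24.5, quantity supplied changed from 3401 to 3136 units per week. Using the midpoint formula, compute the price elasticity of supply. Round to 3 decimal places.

%ΔQ = (3136 − 3401)/[(3401 + 3136)/2] = -265/3268.5 ≈ -0.0811.
%Δp = (24.5 − 29.1)/[(29.1 + 24.5)/2] = -4.6/26.8 ≈ -0.1716.
Arc elasticity E = %ΔQ/%Δp ≈ -0.0811/-0.1716 ≈ 0.472.
|E| < 1: supply is inelastic over this range.

0.472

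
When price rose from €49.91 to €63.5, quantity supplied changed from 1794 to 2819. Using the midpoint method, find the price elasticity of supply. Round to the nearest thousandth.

%Δq = (2819 − 1794)/[(1794 + 2819)/2] = 1025/2306.5 ≈ 0.4444.
%ΔP = (63.5 − 49.91)/[(49.91 + 63.5)/2] = 13.59/56.705 ≈ 0.2397.
Arc elasticity E = %Δq/%ΔP ≈ 0.4444/0.2397 ≈ 1.854.
|E| > 1: supply is elastic over this range.

1.854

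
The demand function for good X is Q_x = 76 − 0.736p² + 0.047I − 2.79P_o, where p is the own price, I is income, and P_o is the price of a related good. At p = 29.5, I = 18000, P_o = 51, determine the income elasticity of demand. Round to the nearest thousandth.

6.077

At the given point, Q_x = 76 − 0.736(29.5)² + 0.047(18000) − 2.79(51) = 76 − 640.504 + 846 − 142.29 = 139.206.
∂Q_x/∂I = +0.047, so E_I = 0.047·(18000/139.206) ≈ 6.077.
E_I > 1: normal good (luxury).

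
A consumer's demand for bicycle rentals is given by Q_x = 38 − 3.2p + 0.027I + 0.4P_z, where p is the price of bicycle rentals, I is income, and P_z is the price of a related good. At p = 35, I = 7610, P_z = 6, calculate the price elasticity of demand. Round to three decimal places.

Substituting, Q_x = 38 − 3.2(35) + 0.027(7610) + 0.4(6) = 38 − 112 + 205.47 + 2.4 = 133.87.
∂Q_x/∂p = −3.2, so E_p = (−3.2)·(35/133.87) ≈ -0.837.
|E_p| < 1: demand is inelastic.

-0.837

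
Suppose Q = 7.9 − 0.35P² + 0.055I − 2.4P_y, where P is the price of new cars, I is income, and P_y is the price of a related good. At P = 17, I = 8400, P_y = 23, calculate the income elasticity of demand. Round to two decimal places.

Substituting, Q = 7.9 − 0.35(17)² + 0.055(8400) − 2.4(23) = 7.9 − 101.15 + 462 − 55.2 = 313.55.
∂Q/∂I = +0.055, so E_I = 0.055·(8400/313.55) ≈ 1.47.
E_I > 1: normal good (luxury).

1.47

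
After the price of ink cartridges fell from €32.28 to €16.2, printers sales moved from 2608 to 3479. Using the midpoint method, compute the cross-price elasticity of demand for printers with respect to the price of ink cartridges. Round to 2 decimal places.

-0.43

%ΔQ_x = (3479 − 2608)/[(2608+3479)/2] = 871/3043.5 ≈ 0.2862.
%ΔP_y = (16.2 − 32.28)/[(32.28+16.2)/2] ≈ -0.6634.
E_xy = 0.2862/-0.6634 ≈ -0.43.
E_xy < 0, so printers and ink cartridges are complements.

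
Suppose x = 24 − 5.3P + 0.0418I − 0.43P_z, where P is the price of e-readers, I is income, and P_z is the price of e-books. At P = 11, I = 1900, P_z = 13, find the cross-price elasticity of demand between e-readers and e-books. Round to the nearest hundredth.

-0.14

Evaluating quantity at (P, I, P_z) gives x = 24 − 5.3(11) + 0.0418(1900) − 0.43(13) = 24 − 58.3 + 79.42 − 5.59 = 39.53.
∂x/∂P_z = −0.43, so E_xy = -0.43·(13/39.53) ≈ -0.14.
E_xy < 0: the goods are complements.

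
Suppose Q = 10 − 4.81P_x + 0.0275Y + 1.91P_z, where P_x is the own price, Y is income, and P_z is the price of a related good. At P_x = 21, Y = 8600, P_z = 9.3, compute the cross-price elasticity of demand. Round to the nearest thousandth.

0.109

At the given point, Q = 10 − 4.81(21) + 0.0275(8600) + 1.91(9.3) = 10 − 101.01 + 236.5 + 17.763 = 163.253.
∂Q/∂P_z = +1.91, so E_xy = 1.91·(9.3/163.253) ≈ 0.109.
E_xy > 0: the goods are substitutes.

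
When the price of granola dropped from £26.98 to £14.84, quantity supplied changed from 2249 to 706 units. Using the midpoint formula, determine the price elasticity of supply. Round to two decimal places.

%ΔQ = (706 − 2249)/[(2249 + 706)/2] = -1543/1477.5 ≈ -1.0443.
%Δp = (14.84 − 26.98)/[(26.98 + 14.84)/2] = -12.14/20.91 ≈ -0.5806.
Arc elasticity E = %ΔQ/%Δp ≈ -1.0443/-0.5806 ≈ 1.80.
|E| > 1: supply is elastic over this range.

1.80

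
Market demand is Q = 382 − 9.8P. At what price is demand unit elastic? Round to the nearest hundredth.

For linear demand Q = a − bP, E = −bP/(a − bP). |E| = 1 ⇒ bP = a − bP ⇒ P = a/(2b).
P = 382/(2·9.8) ≈ 19.49.

19.49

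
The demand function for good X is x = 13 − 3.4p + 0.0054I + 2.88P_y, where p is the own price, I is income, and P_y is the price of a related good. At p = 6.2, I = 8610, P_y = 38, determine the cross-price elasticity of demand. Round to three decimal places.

Substituting, x = 13 − 3.4(6.2) + 0.0054(8610) + 2.88(38) = 13 − 21.08 + 46.494 + 109.44 = 147.854.
∂x/∂P_y = +2.88, so E_xy = 2.88·(38/147.854) ≈ 0.740.
E_xy > 0: the goods are substitutes.

0.740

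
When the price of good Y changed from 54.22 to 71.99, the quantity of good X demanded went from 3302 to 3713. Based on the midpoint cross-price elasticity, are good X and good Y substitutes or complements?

substitutes

%ΔQ_x = (3713 − 3302)/[(3302+3713)/2] = 411/3507.5 ≈ 0.1172.
%ΔP_y = (71.99 − 54.22)/[(54.22+71.99)/2] ≈ 0.2816.
E_xy = 0.1172/0.2816 ≈ 0.416.
E_xy > 0, so the goods are substitutes.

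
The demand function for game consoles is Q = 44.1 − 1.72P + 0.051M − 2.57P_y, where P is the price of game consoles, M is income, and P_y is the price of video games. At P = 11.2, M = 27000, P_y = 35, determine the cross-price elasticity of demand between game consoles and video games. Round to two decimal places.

At the given point, Q = 44.1 − 1.72(11.2) + 0.051(27000) − 2.57(35) = 44.1 − 19.264 + 1377 − 89.95 = 1311.886.
∂Q/∂P_y = −2.57, so E_xy = -2.57·(35/1311.886) ≈ -0.07.
E_xy < 0: the goods are complements.

-0.07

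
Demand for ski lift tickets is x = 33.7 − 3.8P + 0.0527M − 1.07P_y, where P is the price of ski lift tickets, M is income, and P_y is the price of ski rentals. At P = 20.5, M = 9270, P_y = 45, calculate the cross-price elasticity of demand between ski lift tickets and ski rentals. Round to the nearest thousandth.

Substituting, x = 33.7 − 3.8(20.5) + 0.0527(9270) − 1.07(45) = 33.7 − 77.9 + 488.529 − 48.15 = 396.179.
∂x/∂P_y = −1.07, so E_xy = -1.07·(45/396.179) ≈ -0.122.
E_xy < 0: the goods are complements.

-0.122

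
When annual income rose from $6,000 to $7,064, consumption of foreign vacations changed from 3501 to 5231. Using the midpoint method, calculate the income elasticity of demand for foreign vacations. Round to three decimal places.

2.433

%ΔQ = (5231 − 3501)/[(3501+5231)/2] = 1730/4366 ≈ 0.3962.
%ΔI = (7,064 − 6,000)/[(6,000+7,064)/2] = 1064/6532 ≈ 0.1629.
E_I = %ΔQ/%ΔI ≈ 2.433.
E_I > 1: normal good (luxury).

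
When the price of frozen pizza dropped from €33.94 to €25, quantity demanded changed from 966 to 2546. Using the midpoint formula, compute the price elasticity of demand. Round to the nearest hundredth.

-2.97

%Δq = (2546 − 966)/[(966 + 2546)/2] = 1580/1756 ≈ 0.8998.
%ΔP = (25 − 33.94)/[(33.94 + 25)/2] = -8.94/29.47 ≈ -0.3034.
Arc elasticity E = %Δq/%ΔP ≈ 0.8998/-0.3034 ≈ -2.97.
|E| > 1: demand is elastic over this range.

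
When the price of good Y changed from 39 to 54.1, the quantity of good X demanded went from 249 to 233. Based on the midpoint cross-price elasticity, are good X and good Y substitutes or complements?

complements

%ΔQ_x = (233 − 249)/[(249+233)/2] = -16/241 ≈ -0.0664.
%ΔP_y = (54.1 − 39)/[(39+54.1)/2] ≈ 0.3244.
E_xy = -0.0664/0.3244 ≈ -0.205.
E_xy < 0, so the goods are complements.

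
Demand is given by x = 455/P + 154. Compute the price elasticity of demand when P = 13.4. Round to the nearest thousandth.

At P = 13.4, x = 187.9552.
dx/dP = −455/P² = −2.534.
Point elasticity E = (dx/dP)·(P/x) = -2.534 × 13.4/187.9552 ≈ -0.181.
|E| < 1, so demand is inelastic at this price.

-0.181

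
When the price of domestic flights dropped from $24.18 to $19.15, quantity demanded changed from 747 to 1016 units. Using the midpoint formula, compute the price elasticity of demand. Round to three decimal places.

%Δq = (1016 − 747)/[(747 + 1016)/2] = 269/881.5 ≈ 0.3052.
%ΔP = (19.15 − 24.18)/[(24.18 + 19.15)/2] = -5.03/21.665 ≈ -0.2322.
Arc elasticity E = %Δq/%ΔP ≈ 0.3052/-0.2322 ≈ -1.314.
|E| > 1: demand is elastic over this range.

-1.314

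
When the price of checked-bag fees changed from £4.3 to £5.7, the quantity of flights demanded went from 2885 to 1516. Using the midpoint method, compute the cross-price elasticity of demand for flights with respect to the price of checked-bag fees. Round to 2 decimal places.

-2.22

%ΔQ_x = (1516 − 2885)/[(2885+1516)/2] = -1369/2200.5 ≈ -0.6221.
%ΔP_y = (5.7 − 4.3)/[(4.3+5.7)/2] ≈ 0.2800.
E_xy = -0.6221/0.2800 ≈ -2.22.
E_xy < 0, so flights and checked-bag fees are complements.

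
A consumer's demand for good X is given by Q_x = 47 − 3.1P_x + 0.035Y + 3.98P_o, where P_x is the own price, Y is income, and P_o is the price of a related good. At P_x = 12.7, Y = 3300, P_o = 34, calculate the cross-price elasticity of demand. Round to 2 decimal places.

0.52

Q_x = 47 − 3.1(12.7) + 0.035(3300) + 3.98(34) = 47 − 39.37 + 115.5 + 135.32 = 258.45.
∂Q_x/∂P_o = +3.98, so E_xy = 3.98·(34/258.45) ≈ 0.52.
E_xy > 0: the goods are substitutes.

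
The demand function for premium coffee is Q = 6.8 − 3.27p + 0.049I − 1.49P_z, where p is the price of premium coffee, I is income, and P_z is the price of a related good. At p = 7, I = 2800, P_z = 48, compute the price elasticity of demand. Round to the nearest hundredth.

Q = 6.8 − 3.27(7) + 0.049(2800) − 1.49(48) = 6.8 − 22.89 + 137.2 − 71.52 = 49.59.
∂Q/∂p = −3.27, so E_p = (−3.27)·(7/49.59) ≈ -0.46.
|E_p| < 1: demand is inelastic.

-0.46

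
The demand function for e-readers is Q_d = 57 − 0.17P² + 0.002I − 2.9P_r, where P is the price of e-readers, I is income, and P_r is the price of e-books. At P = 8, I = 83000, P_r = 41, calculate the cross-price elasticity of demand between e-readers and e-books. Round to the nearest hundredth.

-1.28

Evaluating quantity at (P, I, P_r) gives Q_d = 57 − 0.17(8)² + 0.002(83000) − 2.9(41) = 57 − 10.88 + 166 − 118.9 = 93.22.
∂Q_d/∂P_r = −2.9, so E_xy = -2.9·(41/93.22) ≈ -1.28.
E_xy < 0: the goods are complements.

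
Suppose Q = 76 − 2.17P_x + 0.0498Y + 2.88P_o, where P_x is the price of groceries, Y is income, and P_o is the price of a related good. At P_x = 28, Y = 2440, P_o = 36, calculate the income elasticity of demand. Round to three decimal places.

0.505

Q = 76 − 2.17(28) + 0.0498(2440) + 2.88(36) = 76 − 60.76 + 121.512 + 103.68 = 240.432.
∂Q/∂Y = +0.0498, so E_I = 0.0498·(2440/240.432) ≈ 0.505.
E_I ∈ (0,1): normal good (necessity).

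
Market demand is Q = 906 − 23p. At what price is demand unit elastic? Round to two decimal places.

For linear demand Q = a − bp, E = −bp/(a − bp). |E| = 1 ⇒ bp = a − bp ⇒ p = a/(2b).
p = 906/(2·23) ≈ 19.70.

19.70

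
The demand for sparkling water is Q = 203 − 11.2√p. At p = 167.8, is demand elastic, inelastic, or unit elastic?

elastic

At p = 167.8, Q = 57.9178.
dQ/dp = −11.2/(2√p) = −11.2/(2·12.9538).
Point elasticity E = (dQ/dp)·(p/Q) = -0.4323 × 167.8/57.9178 ≈ -1.252.
|E| ≈ 1.252 > 1, so demand is elastic.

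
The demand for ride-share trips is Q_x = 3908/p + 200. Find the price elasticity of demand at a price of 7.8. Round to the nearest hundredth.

-0.71

At p = 7.8, Q_x = 701.0256.
dQ_x/dp = −3908/p² = −64.2341.
Point elasticity E = (dQ_x/dp)·(p/Q_x) = -64.2341 × 7.8/701.0256 ≈ -0.71.
|E| < 1, so demand is inelastic at this price.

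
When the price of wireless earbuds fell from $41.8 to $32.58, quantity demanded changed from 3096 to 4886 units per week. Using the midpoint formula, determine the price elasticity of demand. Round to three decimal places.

-1.809

%Δq = (4886 − 3096)/[(3096 + 4886)/2] = 1790/3991 ≈ 0.4485.
%Δp = (32.58 − 41.8)/[(41.8 + 32.58)/2] = -9.22/37.19 ≈ -0.2479.
Arc elasticity E = %Δq/%Δp ≈ 0.4485/-0.2479 ≈ -1.809.
|E| > 1: demand is elastic over this range.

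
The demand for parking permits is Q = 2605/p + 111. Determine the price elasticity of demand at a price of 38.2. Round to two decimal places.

At p = 38.2, Q = 179.1937.
dQ/dp = −2605/p² = −1.7852.
Point elasticity E = (dQ/dp)·(p/Q) = -1.7852 × 38.2/179.1937 ≈ -0.38.
|E| < 1, so demand is inelastic at this price.

-0.38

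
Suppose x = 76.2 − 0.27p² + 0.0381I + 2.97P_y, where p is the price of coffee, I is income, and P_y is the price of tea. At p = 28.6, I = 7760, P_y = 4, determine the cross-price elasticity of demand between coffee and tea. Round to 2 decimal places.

At the given point, x = 76.2 − 0.27(28.6)² + 0.0381(7760) + 2.97(4) = 76.2 − 220.8492 + 295.656 + 11.88 = 162.8868.
∂x/∂P_y = +2.97, so E_xy = 2.97·(4/162.8868) ≈ 0.07.
E_xy > 0: the goods are substitutes.

0.07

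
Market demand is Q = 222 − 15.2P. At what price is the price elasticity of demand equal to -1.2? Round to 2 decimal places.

7.97

Set −bP/(a − bP) = −1.2 ⇒ bP = 1.2(a − bP) ⇒ bP(1+1.2) = 1.2·a.
P = 1.2·222/(15.2·2.2) ≈ 7.97.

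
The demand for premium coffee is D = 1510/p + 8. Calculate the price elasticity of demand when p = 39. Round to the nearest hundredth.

-0.83

At p = 39, D = 46.7179.
dD/dp = −1510/p² = −0.9928.
Point elasticity E = (dD/dp)·(p/D) = -0.9928 × 39/46.7179 ≈ -0.83.
|E| < 1, so demand is inelastic at this price.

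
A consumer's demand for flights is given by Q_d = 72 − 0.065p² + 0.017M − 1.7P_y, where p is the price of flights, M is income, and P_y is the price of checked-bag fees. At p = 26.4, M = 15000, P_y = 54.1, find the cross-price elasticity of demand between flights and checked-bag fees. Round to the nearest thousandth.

-0.485

At the given point, Q_d = 72 − 0.065(26.4)² + 0.017(15000) − 1.7(54.1) = 72 − 45.3024 + 255 − 91.97 = 189.7276.
∂Q_d/∂P_y = −1.7, so E_xy = -1.7·(54.1/189.7276) ≈ -0.485.
E_xy < 0: the goods are complements.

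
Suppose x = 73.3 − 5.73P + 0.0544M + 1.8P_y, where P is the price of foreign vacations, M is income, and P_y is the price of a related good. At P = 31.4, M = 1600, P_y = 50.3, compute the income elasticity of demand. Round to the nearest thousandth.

Evaluating quantity at (P, M, P_y) gives x = 73.3 − 5.73(31.4) + 0.0544(1600) + 1.8(50.3) = 73.3 − 179.922 + 87.04 + 90.54 = 70.958.
∂x/∂M = +0.0544, so E_I = 0.0544·(1600/70.958) ≈ 1.227.
E_I > 1: normal good (luxury).

1.227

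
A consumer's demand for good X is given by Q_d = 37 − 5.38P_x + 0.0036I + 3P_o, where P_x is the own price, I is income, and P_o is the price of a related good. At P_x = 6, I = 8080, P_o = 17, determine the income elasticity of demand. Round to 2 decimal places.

Substituting, Q_d = 37 − 5.38(6) + 0.0036(8080) + 3(17) = 37 − 32.28 + 29.088 + 51 = 84.808.
∂Q_d/∂I = +0.0036, so E_I = 0.0036·(8080/84.808) ≈ 0.34.
E_I ∈ (0,1): normal good (necessity).

0.34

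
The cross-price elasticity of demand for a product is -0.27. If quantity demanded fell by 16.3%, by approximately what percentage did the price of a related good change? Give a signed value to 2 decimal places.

60.37

%ΔQ ≈ E × %ΔP_y ⇒ %ΔP_y = %ΔQ / E = (-16.3%)/(-0.27) ≈ 60.37%.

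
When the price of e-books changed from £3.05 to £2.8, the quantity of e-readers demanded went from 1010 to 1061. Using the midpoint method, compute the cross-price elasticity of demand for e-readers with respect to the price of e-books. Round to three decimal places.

-0.576

%ΔQ_x = (1061 − 1010)/[(1010+1061)/2] = 51/1035.5 ≈ 0.0493.
%ΔP_y = (2.8 − 3.05)/[(3.05+2.8)/2] ≈ -0.0855.
E_xy = 0.0493/-0.0855 ≈ -0.576.
E_xy < 0, so e-readers and e-books are complements.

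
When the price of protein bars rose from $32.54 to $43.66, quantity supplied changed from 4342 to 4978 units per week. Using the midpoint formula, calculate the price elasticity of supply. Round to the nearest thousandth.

%Δq = (4978 − 4342)/[(4342 + 4978)/2] = 636/4660 ≈ 0.1365.
%Δp = (43.66 − 32.54)/[(32.54 + 43.66)/2] = 11.12/38.1 ≈ 0.2919.
Arc elasticity E = %Δq/%Δp ≈ 0.1365/0.2919 ≈ 0.468.
|E| < 1: supply is inelastic over this range.

0.468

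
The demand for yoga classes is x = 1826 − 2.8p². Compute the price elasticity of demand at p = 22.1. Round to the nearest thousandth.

At p = 22.1, x = 458.452.
dx/dp = −2·2.8·p = −123.76.
Point elasticity E = (dx/dp)·(p/x) = -123.76 × 22.1/458.452 ≈ -5.966.
|E| > 1, so demand is elastic at this price.

-5.966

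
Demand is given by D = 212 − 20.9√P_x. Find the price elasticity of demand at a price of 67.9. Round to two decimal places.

-2.16

At P_x = 67.9, D = 39.781.
dD/dP_x = −20.9/(2√P_x) = −20.9/(2·8.2401).
Point elasticity E = (dD/dP_x)·(P_x/D) = -1.2682 × 67.9/39.781 ≈ -2.16.
|E| > 1, so demand is elastic at this price.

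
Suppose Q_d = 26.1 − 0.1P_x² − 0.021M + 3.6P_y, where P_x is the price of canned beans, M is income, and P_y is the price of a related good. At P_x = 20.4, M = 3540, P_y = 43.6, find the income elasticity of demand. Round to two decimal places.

-1.11

Evaluating quantity at (P_x, M, P_y) gives Q_d = 26.1 − 0.1(20.4)² − 0.021(3540) + 3.6(43.6) = 26.1 − 41.616 − 74.34 + 156.96 = 67.104.
∂Q_d/∂M = −0.021, so E_I = -0.021·(3540/67.104) ≈ -1.11.
E_I < 0: inferior good.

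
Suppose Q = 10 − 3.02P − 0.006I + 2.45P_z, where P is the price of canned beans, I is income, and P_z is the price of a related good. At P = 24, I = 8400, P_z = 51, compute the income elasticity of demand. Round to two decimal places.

Q = 10 − 3.02(24) − 0.006(8400) + 2.45(51) = 10 − 72.48 − 50.4 + 124.95 = 12.07.
∂Q/∂I = −0.006, so E_I = -0.006·(8400/12.07) ≈ -4.18.
E_I < 0: inferior good.

-4.18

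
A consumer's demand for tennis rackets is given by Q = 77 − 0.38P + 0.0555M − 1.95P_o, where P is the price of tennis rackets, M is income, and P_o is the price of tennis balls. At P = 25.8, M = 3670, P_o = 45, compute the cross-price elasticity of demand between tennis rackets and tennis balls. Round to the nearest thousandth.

First evaluate Q: 77 − 0.38(25.8) + 0.0555(3670) − 1.95(45) = 77 − 9.804 + 203.685 − 87.75 = 183.131.
∂Q/∂P_o = −1.95, so E_xy = -1.95·(45/183.131) ≈ -0.479.
E_xy < 0: the goods are complements.

-0.479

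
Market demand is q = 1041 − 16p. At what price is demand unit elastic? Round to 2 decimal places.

32.53

For linear demand q = a − bp, E = −bp/(a − bp). |E| = 1 ⇒ bp = a − bp ⇒ p = a/(2b).
p = 1041/(2·16) ≈ 32.53.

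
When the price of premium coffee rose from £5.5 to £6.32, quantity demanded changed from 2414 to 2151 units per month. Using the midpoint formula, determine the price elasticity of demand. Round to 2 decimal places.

%ΔQ = (2151 − 2414)/[(2414 + 2151)/2] = -263/2282.5 ≈ -0.1152.
%Δp = (6.32 − 5.5)/[(5.5 + 6.32)/2] = 0.82/5.91 ≈ 0.1387.
Arc elasticity E = %ΔQ/%Δp ≈ -0.1152/0.1387 ≈ -0.83.
|E| < 1: demand is inelastic over this range.

-0.83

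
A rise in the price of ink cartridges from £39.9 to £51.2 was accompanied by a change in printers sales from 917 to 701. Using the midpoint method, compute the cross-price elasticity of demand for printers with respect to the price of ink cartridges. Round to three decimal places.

-1.076

%ΔQ_x = (701 − 917)/[(917+701)/2] = -216/809 ≈ -0.2670.
%ΔP_y = (51.2 − 39.9)/[(39.9+51.2)/2] ≈ 0.2481.
E_xy = -0.2670/0.2481 ≈ -1.076.
E_xy < 0, so printers and ink cartridges are complements.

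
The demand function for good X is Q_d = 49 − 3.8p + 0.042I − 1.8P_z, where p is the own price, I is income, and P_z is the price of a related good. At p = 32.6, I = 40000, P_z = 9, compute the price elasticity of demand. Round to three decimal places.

-0.078

First evaluate Q_d: 49 − 3.8(32.6) + 0.042(40000) − 1.8(9) = 49 − 123.88 + 1680 − 16.2 = 1588.92.
∂Q_d/∂p = −3.8, so E_p = (−3.8)·(32.6/1588.92) ≈ -0.078.
|E_p| < 1: demand is inelastic.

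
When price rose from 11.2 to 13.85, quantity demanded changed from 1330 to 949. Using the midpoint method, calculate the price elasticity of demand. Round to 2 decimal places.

-1.58

%Δq = (949 − 1330)/[(1330 + 949)/2] = -381/1139.5 ≈ -0.3344.
%ΔP = (13.85 − 11.2)/[(11.2 + 13.85)/2] = 2.65/12.525 ≈ 0.2116.
Arc elasticity E = %Δq/%ΔP ≈ -0.3344/0.2116 ≈ -1.58.
|E| > 1: demand is elastic over this range.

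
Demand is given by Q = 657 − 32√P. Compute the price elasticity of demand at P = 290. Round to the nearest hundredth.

At P = 290, Q = 112.0596.
dQ/dP = −32/(2√P) = −32/(2·17.0294).
Point elasticity E = (dQ/dP)·(P/Q) = -0.9396 × 290/112.0596 ≈ -2.43.
|E| > 1, so demand is elastic at this price.

-2.43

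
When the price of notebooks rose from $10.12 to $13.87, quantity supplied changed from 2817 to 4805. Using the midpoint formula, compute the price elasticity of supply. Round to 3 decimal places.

%Δq = (4805 − 2817)/[(2817 + 4805)/2] = 1988/3811 ≈ 0.5216.
%Δp = (13.87 − 10.12)/[(10.12 + 13.87)/2] = 3.75/11.995 ≈ 0.3126.
Arc elasticity E = %Δq/%Δp ≈ 0.5216/0.3126 ≈ 1.669.
|E| > 1: supply is elastic over this range.

1.669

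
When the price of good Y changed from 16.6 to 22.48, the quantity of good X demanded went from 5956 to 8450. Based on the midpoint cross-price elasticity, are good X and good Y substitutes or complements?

%ΔQ_x = (8450 − 5956)/[(5956+8450)/2] = 2494/7203 ≈ 0.3462.
%ΔP_y = (22.48 − 16.6)/[(16.6+22.48)/2] ≈ 0.3009.
E_xy = 0.3462/0.3009 ≈ 1.151.
E_xy > 0, so the goods are substitutes.

substitutes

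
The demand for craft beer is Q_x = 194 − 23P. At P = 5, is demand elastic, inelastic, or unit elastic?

elastic

At P = 5, Q_x = 79.
dQ_x/dP = −23.
Point elasticity E = (dQ_x/dP)·(P/Q_x) = -23 × 5/79 ≈ -1.456.
|E| ≈ 1.456 > 1, so demand is elastic.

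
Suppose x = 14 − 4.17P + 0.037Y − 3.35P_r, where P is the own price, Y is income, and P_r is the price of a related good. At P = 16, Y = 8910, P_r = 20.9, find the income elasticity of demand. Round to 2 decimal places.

At the given point, x = 14 − 4.17(16) + 0.037(8910) − 3.35(20.9) = 14 − 66.72 + 329.67 − 70.015 = 206.935.
∂x/∂Y = +0.037, so E_I = 0.037·(8910/206.935) ≈ 1.59.
E_I > 1: normal good (luxury).

1.59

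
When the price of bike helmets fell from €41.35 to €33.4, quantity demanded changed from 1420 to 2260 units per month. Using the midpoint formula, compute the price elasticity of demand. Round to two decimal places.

%ΔQ = (2260 − 1420)/[(1420 + 2260)/2] = 840/1840 ≈ 0.4565.
%ΔP = (33.4 − 41.35)/[(41.35 + 33.4)/2] = -7.95/37.375 ≈ -0.2127.
Arc elasticity E = %ΔQ/%ΔP ≈ 0.4565/-0.2127 ≈ -2.15.
|E| > 1: demand is elastic over this range.

-2.15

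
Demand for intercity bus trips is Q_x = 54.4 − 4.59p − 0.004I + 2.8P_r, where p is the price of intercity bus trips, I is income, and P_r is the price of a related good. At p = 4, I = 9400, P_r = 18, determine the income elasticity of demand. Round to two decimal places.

-0.77

At the given point, Q_x = 54.4 − 4.59(4) − 0.004(9400) + 2.8(18) = 54.4 − 18.36 − 37.6 + 50.4 = 48.84.
∂Q_x/∂I = −0.004, so E_I = -0.004·(9400/48.84) ≈ -0.77.
E_I < 0: inferior good.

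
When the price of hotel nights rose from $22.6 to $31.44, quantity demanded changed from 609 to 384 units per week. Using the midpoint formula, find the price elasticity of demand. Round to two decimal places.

%ΔQ = (384 − 609)/[(609 + 384)/2] = -225/496.5 ≈ -0.4532.
%ΔP = (31.44 − 22.6)/[(22.6 + 31.44)/2] = 8.84/27.02 ≈ 0.3272.
Arc elasticity E = %ΔQ/%ΔP ≈ -0.4532/0.3272 ≈ -1.39.
|E| > 1: demand is elastic over this range.

-1.39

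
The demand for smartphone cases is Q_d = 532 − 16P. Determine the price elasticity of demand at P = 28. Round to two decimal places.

At P = 28, Q_d = 84.
dQ_d/dP = −16.
Point elasticity E = (dQ_d/dP)·(P/Q_d) = -16 × 28/84 ≈ -5.33.
|E| > 1, so demand is elastic at this price.

-5.33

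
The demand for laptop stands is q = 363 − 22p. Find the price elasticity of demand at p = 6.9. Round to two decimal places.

-0.72

At p = 6.9, q = 211.2.
dq/dp = −22.
Point elasticity E = (dq/dp)·(p/q) = -22 × 6.9/211.2 ≈ -0.72.
|E| < 1, so demand is inelastic at this price.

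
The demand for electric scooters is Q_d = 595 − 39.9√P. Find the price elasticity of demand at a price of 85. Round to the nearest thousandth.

-0.810

At P = 85, Q_d = 227.1402.
dQ_d/dP = −39.9/(2√P) = −39.9/(2·9.2195).
Point elasticity E = (dQ_d/dP)·(P/Q_d) = -2.1639 × 85/227.1402 ≈ -0.810.
|E| < 1, so demand is inelastic at this price.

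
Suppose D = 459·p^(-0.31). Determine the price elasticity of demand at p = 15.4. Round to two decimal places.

For a Cobb–Douglas (constant-elasticity) form D = A·p^α·…, the elasticity with respect to p equals the exponent α at every point.
Here the exponent on p is -0.31, so the price elasticity of demand is -0.31.

-0.31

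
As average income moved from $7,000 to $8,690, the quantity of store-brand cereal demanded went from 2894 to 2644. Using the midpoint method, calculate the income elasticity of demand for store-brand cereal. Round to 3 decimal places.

%ΔQ = (2644 − 2894)/[(2894+2644)/2] = -250/2769 ≈ -0.0903.
%ΔY = (8,690 − 7,000)/[(7,000+8,690)/2] = 1690/7845 ≈ 0.2154.
E_I = %ΔQ/%ΔY ≈ -0.419.
E_I < 0: inferior good.

-0.419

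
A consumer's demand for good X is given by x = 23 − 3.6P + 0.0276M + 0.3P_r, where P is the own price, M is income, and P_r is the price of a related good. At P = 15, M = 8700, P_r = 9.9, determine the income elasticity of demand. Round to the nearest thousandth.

1.132

First evaluate x: 23 − 3.6(15) + 0.0276(8700) + 0.3(9.9) = 23 − 54 + 240.12 + 2.97 = 212.09.
∂x/∂M = +0.0276, so E_I = 0.0276·(8700/212.09) ≈ 1.132.
E_I > 1: normal good (luxury).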